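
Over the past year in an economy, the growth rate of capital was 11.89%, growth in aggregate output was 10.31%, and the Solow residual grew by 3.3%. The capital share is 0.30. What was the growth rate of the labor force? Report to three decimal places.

The labor force growth was 4.919%.

Labor's share = 1 − 0.3 = 0.7.
gY = gA + 0.3×11.89 + 0.7×g.
0.7×g = 10.31 − 3.3 − 3.567 = 3.443.
g = 3.443 / 0.7 = 4.91857%.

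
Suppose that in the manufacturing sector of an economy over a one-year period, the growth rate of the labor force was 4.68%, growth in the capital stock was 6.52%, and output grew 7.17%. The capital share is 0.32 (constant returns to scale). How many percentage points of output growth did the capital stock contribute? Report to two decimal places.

Contribution = share × growth = 0.32 × 6.52 = 2.0864 pp.

2.09 pp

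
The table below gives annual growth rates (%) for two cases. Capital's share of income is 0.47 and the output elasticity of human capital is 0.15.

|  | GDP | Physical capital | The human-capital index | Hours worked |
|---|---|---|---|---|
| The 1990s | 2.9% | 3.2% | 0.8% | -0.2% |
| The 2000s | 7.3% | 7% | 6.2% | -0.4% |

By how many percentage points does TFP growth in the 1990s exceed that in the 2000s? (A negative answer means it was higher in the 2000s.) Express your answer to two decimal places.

Labor's share = 1 − 0.47 − 0.15 = 0.38.
The 1990s: TFP = 2.9 − 1.504 − 0.12 + 0.076 = 1.352%.
The 2000s: TFP = 7.3 − 3.29 − 0.93 + 0.152 = 3.232%.
Difference = 1.352 − (3.232) = -1.88 pp.

-1.88 percentage points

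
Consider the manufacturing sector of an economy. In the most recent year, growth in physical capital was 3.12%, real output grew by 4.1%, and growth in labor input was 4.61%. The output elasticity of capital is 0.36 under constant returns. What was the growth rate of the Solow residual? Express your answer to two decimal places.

Labor's share = 1 − 0.36 = 0.64.
Physical capital: 0.36 × 3.12 = 1.1232 pp.
Labor input: 0.64 × 4.61 = 2.9504 pp.
TFP growth = 4.1 − 4.0736 = 0.0264%.

The Solow residual grew 0.03%.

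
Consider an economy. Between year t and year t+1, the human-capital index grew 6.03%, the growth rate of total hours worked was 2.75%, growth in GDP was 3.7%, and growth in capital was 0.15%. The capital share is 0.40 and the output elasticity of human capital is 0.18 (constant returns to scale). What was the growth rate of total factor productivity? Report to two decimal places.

Labor's share = 1 − 0.4 − 0.18 = 0.42.
Capital: 0.4 × 0.15 = 0.06 pp.
The human-capital index: 0.18 × 6.03 = 1.0854 pp.
Total hours worked: 0.42 × 2.75 = 1.155 pp.
TFP growth = 3.7 − 2.3004 = 1.3996%.

Total factor productivity growth was 1.40%.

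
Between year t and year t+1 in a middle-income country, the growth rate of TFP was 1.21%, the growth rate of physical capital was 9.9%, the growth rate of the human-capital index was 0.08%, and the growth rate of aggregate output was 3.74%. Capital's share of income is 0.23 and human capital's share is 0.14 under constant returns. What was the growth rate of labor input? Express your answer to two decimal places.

0.38%

Labor's share = 1 − 0.23 − 0.14 = 0.63.
gY = gA + 0.23×9.9 + 0.14×0.08 + 0.63×g.
0.63×g = 3.74 − 1.21 − 2.2882 = 0.2418.
g = 0.2418 / 0.63 = 0.3838%.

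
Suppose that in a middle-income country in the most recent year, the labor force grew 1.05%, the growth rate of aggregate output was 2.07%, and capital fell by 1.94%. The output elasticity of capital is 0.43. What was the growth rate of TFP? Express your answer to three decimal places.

2.306%

Labor's share = 1 − 0.43 = 0.57.
Capital: 0.43 × (-1.94) = -0.8342 pp.
The labor force: 0.57 × 1.05 = 0.5985 pp.
TFP growth = 2.07 + 0.2357 = 2.3057%.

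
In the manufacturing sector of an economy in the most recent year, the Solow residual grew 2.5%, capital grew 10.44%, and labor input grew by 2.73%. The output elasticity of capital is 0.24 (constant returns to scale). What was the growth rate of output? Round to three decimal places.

Labor's share = 1 − 0.24 = 0.76.
Capital: 0.24 × 10.44 = 2.5056 pp.
Labor input: 0.76 × 2.73 = 2.0748 pp.
Output growth = 2.5 + 4.5804 = 7.0804%.

7.080%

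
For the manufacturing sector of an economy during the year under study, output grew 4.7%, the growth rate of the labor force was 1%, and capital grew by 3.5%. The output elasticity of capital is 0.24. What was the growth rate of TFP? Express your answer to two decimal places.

3.10%

Labor's share = 1 − 0.24 = 0.76.
Capital: 0.24 × 3.5 = 0.84 pp.
The labor force: 0.76 × 1 = 0.76 pp.
TFP growth = 4.7 − 1.6 = 3.1%.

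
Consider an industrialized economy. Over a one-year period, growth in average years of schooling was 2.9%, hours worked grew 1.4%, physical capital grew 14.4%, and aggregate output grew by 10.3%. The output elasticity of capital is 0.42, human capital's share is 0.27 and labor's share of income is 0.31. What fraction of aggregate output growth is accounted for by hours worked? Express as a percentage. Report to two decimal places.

4.21%

Labor's share = 1 − 0.42 − 0.27 = 0.31.
Hours worked contributed 0.31 × 1.4 = 0.434 pp.
Share of growth = 0.434 / 10.3 × 100 = 4.2136%.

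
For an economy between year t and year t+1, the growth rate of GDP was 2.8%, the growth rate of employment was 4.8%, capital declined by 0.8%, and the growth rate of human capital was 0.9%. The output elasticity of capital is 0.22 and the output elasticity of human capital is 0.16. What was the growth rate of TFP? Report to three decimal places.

Labor's share = 1 − 0.22 − 0.16 = 0.62.
Capital: 0.22 × (-0.8) = -0.176 pp.
Human capital: 0.16 × 0.9 = 0.144 pp.
Employment: 0.62 × 4.8 = 2.976 pp.
TFP growth = 2.8 − 2.944 = -0.144%.

-0.144%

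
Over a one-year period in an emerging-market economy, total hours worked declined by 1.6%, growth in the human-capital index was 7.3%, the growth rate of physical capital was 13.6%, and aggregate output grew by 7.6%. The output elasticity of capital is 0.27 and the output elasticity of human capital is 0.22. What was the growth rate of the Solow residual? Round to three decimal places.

Labor's share = 1 − 0.27 − 0.22 = 0.51.
Physical capital: 0.27 × 13.6 = 3.672 pp.
The human-capital index: 0.22 × 7.3 = 1.606 pp.
Total hours worked: 0.51 × (-1.6) = -0.816 pp.
TFP growth = 7.6 − 4.462 = 3.138%.

3.138%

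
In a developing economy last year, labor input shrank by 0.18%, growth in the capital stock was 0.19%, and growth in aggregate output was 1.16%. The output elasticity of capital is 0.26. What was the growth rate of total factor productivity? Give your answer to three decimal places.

1.244%

Labor's share = 1 − 0.26 = 0.74.
The capital stock: 0.26 × 0.19 = 0.0494 pp.
Labor input: 0.74 × (-0.18) = -0.1332 pp.
TFP growth = 1.16 + 0.0838 = 1.2438%.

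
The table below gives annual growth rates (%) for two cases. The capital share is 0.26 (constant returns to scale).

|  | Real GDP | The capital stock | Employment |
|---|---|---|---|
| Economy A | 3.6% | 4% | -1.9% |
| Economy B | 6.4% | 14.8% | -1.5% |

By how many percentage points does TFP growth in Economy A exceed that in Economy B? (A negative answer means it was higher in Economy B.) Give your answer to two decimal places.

Labor's share = 1 − 0.26 = 0.74.
Economy A: TFP = 3.6 − 1.04 + 1.406 = 3.966%.
Economy B: TFP = 6.4 − 3.848 + 1.11 = 3.662%.
Difference = 3.966 − (3.662) = 0.304 pp.

0.30 percentage points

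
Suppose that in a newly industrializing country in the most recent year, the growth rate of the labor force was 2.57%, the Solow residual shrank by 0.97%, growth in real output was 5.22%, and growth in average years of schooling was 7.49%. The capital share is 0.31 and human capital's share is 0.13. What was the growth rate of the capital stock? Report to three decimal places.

Labor's share = 1 − 0.31 − 0.13 = 0.56.
gY = gA + 0.13×7.49 + 0.56×2.57 + 0.31×g.
0.31×g = 5.22 + 0.97 − 2.4129 = 3.7771.
g = 3.7771 / 0.31 = 12.18419%.

The capital stock growth was 12.184%.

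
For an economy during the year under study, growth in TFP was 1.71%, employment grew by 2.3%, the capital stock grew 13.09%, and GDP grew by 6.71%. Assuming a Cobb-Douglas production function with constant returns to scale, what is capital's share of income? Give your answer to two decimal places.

α = 0.25

gY = gA + α·gK + (1−α)·gL, so gY − gA − gL = α(gK − gL).
6.71 − 1.71 − 2.3 = α × (13.09 − 2.3).
2.7 = 10.79 α, so α = 0.2502.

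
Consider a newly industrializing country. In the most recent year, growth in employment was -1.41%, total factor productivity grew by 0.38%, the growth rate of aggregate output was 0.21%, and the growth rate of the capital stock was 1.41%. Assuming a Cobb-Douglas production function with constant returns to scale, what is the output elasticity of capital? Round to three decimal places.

gY = gA + α·gK + (1−α)·gL, so gY − gA − gL = α(gK − gL).
0.21 − 0.38 + 1.41 = α × (1.41 − (-1.41)).
1.24 = 2.82 α, so α = 0.43972.

α = 0.440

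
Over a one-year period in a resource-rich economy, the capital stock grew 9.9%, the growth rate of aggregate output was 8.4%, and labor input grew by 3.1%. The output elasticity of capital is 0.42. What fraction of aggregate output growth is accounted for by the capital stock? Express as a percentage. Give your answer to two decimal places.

The capital stock accounted for 49.50% of growth.

The capital stock contributed 0.42 × 9.9 = 4.158 pp.
Share of growth = 4.158 / 8.4 × 100 = 49.5%.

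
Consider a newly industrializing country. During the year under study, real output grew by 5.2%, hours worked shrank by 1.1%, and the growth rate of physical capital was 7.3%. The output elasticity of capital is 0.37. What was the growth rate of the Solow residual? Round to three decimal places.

Labor's share = 1 − 0.37 = 0.63.
Physical capital: 0.37 × 7.3 = 2.701 pp.
Hours worked: 0.63 × (-1.1) = -0.693 pp.
TFP growth = 5.2 − 2.008 = 3.192%.

3.192%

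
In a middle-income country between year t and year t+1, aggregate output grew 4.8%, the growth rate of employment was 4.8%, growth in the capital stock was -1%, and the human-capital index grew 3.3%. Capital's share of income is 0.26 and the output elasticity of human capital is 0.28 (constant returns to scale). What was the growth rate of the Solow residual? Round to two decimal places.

Labor's share = 1 − 0.26 − 0.28 = 0.46.
The capital stock: 0.26 × (-1) = -0.26 pp.
The human-capital index: 0.28 × 3.3 = 0.924 pp.
Employment: 0.46 × 4.8 = 2.208 pp.
TFP growth = 4.8 − 2.872 = 1.928%.

1.93%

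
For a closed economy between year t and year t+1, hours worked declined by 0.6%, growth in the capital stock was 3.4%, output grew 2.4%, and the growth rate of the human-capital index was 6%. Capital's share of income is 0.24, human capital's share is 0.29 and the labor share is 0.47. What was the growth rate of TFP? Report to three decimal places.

Labor's share = 1 − 0.24 − 0.29 = 0.47.
The capital stock: 0.24 × 3.4 = 0.816 pp.
The human-capital index: 0.29 × 6 = 1.74 pp.
Hours worked: 0.47 × (-0.6) = -0.282 pp.
TFP growth = 2.4 − 2.274 = 0.126%.

TFP growth was 0.126%.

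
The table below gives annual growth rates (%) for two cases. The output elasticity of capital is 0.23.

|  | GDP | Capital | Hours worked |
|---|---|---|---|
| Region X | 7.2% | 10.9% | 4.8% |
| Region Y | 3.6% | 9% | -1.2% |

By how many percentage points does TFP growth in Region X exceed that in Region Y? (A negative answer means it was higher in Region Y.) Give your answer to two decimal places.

Labor's share = 1 − 0.23 = 0.77.
Region X: TFP = 7.2 − 2.507 − 3.696 = 0.997%.
Region Y: TFP = 3.6 − 2.07 + 0.924 = 2.454%.
Difference = 0.997 − (2.454) = -1.457 pp.

-1.46 percentage points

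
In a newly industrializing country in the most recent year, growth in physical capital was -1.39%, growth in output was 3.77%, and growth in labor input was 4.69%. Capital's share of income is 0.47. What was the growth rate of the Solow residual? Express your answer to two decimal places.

The Solow residual grew 1.94%.

Labor's share = 1 − 0.47 = 0.53.
Physical capital: 0.47 × (-1.39) = -0.6533 pp.
Labor input: 0.53 × 4.69 = 2.4857 pp.
TFP growth = 3.77 − 1.8324 = 1.9376%.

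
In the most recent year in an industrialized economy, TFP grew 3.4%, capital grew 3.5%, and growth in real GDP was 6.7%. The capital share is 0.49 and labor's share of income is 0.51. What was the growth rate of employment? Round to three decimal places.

Labor's share = 1 − 0.49 = 0.51.
gY = gA + 0.49×3.5 + 0.51×g.
0.51×g = 6.7 − 3.4 − 1.715 = 1.585.
g = 1.585 / 0.51 = 3.10784%.

3.108%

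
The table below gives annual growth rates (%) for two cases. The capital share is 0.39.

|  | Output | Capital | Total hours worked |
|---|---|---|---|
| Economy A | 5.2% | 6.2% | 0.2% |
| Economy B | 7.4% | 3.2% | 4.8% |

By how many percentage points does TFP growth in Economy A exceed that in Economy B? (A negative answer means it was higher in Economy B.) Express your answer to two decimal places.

-0.56 percentage points

Labor's share = 1 − 0.39 = 0.61.
Economy A: TFP = 5.2 − 2.418 − 0.122 = 2.66%.
Economy B: TFP = 7.4 − 1.248 − 2.928 = 3.224%.
Difference = 2.66 − (3.224) = -0.564 pp.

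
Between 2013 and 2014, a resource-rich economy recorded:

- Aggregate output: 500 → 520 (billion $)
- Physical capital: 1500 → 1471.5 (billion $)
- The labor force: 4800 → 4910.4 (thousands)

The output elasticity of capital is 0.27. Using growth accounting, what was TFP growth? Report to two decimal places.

TFP grew 2.83%.

Aggregate output growth = (520 − 500) / 500 = 4%.
Physical capital growth = (1471.5 − 1500) / 1500 = -1.9%.
The labor force growth = (4910.4 − 4800) / 4800 = 2.3%.
Labor's share = 1 − 0.27 = 0.73.
Physical capital: 0.27 × (-1.9) = -0.513 pp.
The labor force: 0.73 × 2.3 = 1.679 pp.
TFP growth = 4 − 1.166 = 2.834%.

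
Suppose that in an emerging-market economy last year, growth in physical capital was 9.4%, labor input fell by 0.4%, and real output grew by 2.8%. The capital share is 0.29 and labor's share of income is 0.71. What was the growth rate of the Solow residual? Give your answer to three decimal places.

Labor's share = 1 − 0.29 = 0.71.
Physical capital: 0.29 × 9.4 = 2.726 pp.
Labor input: 0.71 × (-0.4) = -0.284 pp.
TFP growth = 2.8 − 2.442 = 0.358%.

0.358%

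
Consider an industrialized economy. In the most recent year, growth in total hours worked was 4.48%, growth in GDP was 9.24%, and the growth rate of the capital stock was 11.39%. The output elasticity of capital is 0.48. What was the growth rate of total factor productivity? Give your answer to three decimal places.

1.443%

Labor's share = 1 − 0.48 = 0.52.
The capital stock: 0.48 × 11.39 = 5.4672 pp.
Total hours worked: 0.52 × 4.48 = 2.3296 pp.
TFP growth = 9.24 − 7.7968 = 1.4432%.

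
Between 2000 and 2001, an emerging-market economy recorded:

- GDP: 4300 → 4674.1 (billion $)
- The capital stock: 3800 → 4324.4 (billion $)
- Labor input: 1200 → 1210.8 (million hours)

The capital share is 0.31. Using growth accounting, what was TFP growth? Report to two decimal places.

TFP growth was 3.80%.

GDP growth = (4674.1 − 4300) / 4300 = 8.7%.
The capital stock growth = (4324.4 − 3800) / 3800 = 13.8%.
Labor input growth = (1210.8 − 1200) / 1200 = 0.9%.
Labor's share = 1 − 0.31 = 0.69.
The capital stock: 0.31 × 13.8 = 4.278 pp.
Labor input: 0.69 × 0.9 = 0.621 pp.
TFP growth = 8.7 − 4.899 = 3.801%.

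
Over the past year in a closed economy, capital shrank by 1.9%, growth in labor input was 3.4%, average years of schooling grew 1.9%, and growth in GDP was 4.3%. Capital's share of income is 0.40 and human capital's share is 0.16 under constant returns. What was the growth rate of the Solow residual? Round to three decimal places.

Labor's share = 1 − 0.4 − 0.16 = 0.44.
Capital: 0.4 × (-1.9) = -0.76 pp.
Average years of schooling: 0.16 × 1.9 = 0.304 pp.
Labor input: 0.44 × 3.4 = 1.496 pp.
TFP growth = 4.3 − 1.04 = 3.26%.

The Solow residual grew 3.260%.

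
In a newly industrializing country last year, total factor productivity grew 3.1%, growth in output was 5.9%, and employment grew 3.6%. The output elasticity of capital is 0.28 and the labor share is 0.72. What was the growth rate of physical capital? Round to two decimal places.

Labor's share = 1 − 0.28 = 0.72.
gY = gA + 0.72×3.6 + 0.28×g.
0.28×g = 5.9 − 3.1 − 2.592 = 0.208.
g = 0.208 / 0.28 = 0.7429%.

Physical capital grew 0.74%.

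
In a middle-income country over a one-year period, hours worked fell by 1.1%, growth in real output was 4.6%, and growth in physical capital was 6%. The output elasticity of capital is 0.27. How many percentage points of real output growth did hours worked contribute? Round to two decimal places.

-0.80

Labor's share = 1 − 0.27 = 0.73.
Contribution = share × growth = 0.73 × (-1.1) = -0.803 pp.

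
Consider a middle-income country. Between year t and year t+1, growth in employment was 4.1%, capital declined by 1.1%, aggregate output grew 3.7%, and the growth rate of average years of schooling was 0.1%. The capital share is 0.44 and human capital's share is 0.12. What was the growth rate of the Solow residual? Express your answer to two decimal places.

2.37%

Labor's share = 1 − 0.44 − 0.12 = 0.44.
Capital: 0.44 × (-1.1) = -0.484 pp.
Average years of schooling: 0.12 × 0.1 = 0.012 pp.
Employment: 0.44 × 4.1 = 1.804 pp.
TFP growth = 3.7 − 1.332 = 2.368%.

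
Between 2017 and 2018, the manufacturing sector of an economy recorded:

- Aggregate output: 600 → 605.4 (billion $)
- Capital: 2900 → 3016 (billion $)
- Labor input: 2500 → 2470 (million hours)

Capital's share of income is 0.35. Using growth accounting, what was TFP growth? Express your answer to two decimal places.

0.28%

Aggregate output growth = (605.4 − 600) / 600 = 0.9%.
Capital growth = (3016 − 2900) / 2900 = 4%.
Labor input growth = (2470 − 2500) / 2500 = -1.2%.
Labor's share = 1 − 0.35 = 0.65.
Capital: 0.35 × 4 = 1.4 pp.
Labor input: 0.65 × (-1.2) = -0.78 pp.
TFP growth = 0.9 − 0.62 = 0.28%.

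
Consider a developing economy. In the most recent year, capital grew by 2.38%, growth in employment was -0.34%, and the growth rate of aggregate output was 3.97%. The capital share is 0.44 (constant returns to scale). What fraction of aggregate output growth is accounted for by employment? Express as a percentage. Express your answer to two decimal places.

-4.80%

Labor's share = 1 − 0.44 = 0.56.
Employment contributed 0.56 × (-0.34) = -0.1904 pp.
Share of growth = -0.1904 / 3.97 × 100 = -4.796%.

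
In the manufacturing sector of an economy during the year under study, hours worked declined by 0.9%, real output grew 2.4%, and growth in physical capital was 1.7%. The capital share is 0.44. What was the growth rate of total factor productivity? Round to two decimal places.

Labor's share = 1 − 0.44 = 0.56.
Physical capital: 0.44 × 1.7 = 0.748 pp.
Hours worked: 0.56 × (-0.9) = -0.504 pp.
TFP growth = 2.4 − 0.244 = 2.156%.

2.16%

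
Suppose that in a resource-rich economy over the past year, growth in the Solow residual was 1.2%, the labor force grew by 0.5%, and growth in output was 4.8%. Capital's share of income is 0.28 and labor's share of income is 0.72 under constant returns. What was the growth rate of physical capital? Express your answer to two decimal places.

Labor's share = 1 − 0.28 = 0.72.
gY = gA + 0.72×0.5 + 0.28×g.
0.28×g = 4.8 − 1.2 − 0.36 = 3.24.
g = 3.24 / 0.28 = 11.5714%.

Physical capital grew 11.57%.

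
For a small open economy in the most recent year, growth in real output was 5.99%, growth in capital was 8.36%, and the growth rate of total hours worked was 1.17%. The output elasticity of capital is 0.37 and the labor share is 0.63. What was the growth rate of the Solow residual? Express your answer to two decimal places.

2.16%

Labor's share = 1 − 0.37 = 0.63.
Capital: 0.37 × 8.36 = 3.0932 pp.
Total hours worked: 0.63 × 1.17 = 0.7371 pp.
TFP growth = 5.99 − 3.8303 = 2.1597%.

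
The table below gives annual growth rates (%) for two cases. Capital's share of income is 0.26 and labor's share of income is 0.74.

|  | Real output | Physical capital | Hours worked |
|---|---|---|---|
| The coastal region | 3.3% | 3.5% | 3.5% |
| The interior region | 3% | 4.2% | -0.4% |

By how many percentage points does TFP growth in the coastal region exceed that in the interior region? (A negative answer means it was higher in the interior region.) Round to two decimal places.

Labor's share = 1 − 0.26 = 0.74.
The coastal region: TFP = 3.3 − 0.91 − 2.59 = -0.2%.
The interior region: TFP = 3 − 1.092 + 0.296 = 2.204%.
Difference = -0.2 − (2.204) = -2.404 pp.

-2.40 percentage points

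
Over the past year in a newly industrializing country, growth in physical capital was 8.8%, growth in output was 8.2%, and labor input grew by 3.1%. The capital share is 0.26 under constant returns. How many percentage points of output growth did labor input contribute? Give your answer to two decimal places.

Labor's share = 1 − 0.26 = 0.74.
Contribution = share × growth = 0.74 × 3.1 = 2.294 pp.

2.29 percentage points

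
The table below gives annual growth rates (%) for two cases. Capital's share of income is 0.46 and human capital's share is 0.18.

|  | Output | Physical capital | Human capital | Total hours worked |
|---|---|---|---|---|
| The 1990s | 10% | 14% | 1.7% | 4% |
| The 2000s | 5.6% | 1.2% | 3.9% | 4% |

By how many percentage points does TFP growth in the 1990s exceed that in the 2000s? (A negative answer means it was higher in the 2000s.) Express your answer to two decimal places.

Labor's share = 1 − 0.46 − 0.18 = 0.36.
The 1990s: TFP = 10 − 6.44 − 0.306 − 1.44 = 1.814%.
The 2000s: TFP = 5.6 − 0.552 − 0.702 − 1.44 = 2.906%.
Difference = 1.814 − (2.906) = -1.092 pp.

-1.09 percentage points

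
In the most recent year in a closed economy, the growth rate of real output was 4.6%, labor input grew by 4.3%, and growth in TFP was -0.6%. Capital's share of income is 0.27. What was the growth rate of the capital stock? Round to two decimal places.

7.63%

Labor's share = 1 − 0.27 = 0.73.
gY = gA + 0.73×4.3 + 0.27×g.
0.27×g = 4.6 + 0.6 − 3.139 = 2.061.
g = 2.061 / 0.27 = 7.6333%.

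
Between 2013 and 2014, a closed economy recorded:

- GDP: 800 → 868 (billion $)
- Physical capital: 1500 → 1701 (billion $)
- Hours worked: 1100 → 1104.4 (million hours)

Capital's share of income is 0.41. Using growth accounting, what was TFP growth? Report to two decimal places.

GDP growth = (868 − 800) / 800 = 8.5%.
Physical capital growth = (1701 − 1500) / 1500 = 13.4%.
Hours worked growth = (1104.4 − 1100) / 1100 = 0.4%.
Labor's share = 1 − 0.41 = 0.59.
Physical capital: 0.41 × 13.4 = 5.494 pp.
Hours worked: 0.59 × 0.4 = 0.236 pp.
TFP growth = 8.5 − 5.73 = 2.77%.

2.77%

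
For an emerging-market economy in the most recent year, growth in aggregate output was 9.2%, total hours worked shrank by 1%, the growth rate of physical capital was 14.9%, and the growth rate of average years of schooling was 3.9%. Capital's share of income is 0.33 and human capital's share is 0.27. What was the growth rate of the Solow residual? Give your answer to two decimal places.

3.63%

Labor's share = 1 − 0.33 − 0.27 = 0.4.
Physical capital: 0.33 × 14.9 = 4.917 pp.
Average years of schooling: 0.27 × 3.9 = 1.053 pp.
Total hours worked: 0.4 × (-1) = -0.4 pp.
TFP growth = 9.2 − 5.57 = 3.63%.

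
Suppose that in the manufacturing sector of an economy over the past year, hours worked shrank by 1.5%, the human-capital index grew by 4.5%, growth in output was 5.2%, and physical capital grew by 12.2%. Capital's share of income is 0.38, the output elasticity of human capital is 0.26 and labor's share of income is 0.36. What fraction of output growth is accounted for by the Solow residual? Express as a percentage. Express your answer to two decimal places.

The Solow residual accounted for -1.27% of growth.

Labor's share = 1 − 0.38 − 0.26 = 0.36.
Physical capital: 0.38 × 12.2 = 4.636 pp.
The human-capital index: 0.26 × 4.5 = 1.17 pp.
Hours worked: 0.36 × (-1.5) = -0.54 pp.
TFP growth = 5.2 − 5.266 = -0.066%.
TFP share of growth = -0.066 / 5.2 × 100 = -1.2692%.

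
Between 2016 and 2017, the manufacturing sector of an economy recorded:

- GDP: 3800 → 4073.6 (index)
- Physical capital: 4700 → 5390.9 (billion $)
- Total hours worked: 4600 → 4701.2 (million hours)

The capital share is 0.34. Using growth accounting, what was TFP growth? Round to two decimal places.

TFP growth was 0.75%.

GDP growth = (4073.6 − 3800) / 3800 = 7.2%.
Physical capital growth = (5390.9 − 4700) / 4700 = 14.7%.
Total hours worked growth = (4701.2 − 4600) / 4600 = 2.2%.
Labor's share = 1 − 0.34 = 0.66.
Physical capital: 0.34 × 14.7 = 4.998 pp.
Total hours worked: 0.66 × 2.2 = 1.452 pp.
TFP growth = 7.2 − 6.45 = 0.75%.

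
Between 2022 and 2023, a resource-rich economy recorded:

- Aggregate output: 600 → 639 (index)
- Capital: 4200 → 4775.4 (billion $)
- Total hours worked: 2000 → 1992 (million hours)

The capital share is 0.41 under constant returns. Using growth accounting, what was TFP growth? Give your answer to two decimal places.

Aggregate output growth = (639 − 600) / 600 = 6.5%.
Capital growth = (4775.4 − 4200) / 4200 = 13.7%.
Total hours worked growth = (1992 − 2000) / 2000 = -0.4%.
Labor's share = 1 − 0.41 = 0.59.
Capital: 0.41 × 13.7 = 5.617 pp.
Total hours worked: 0.59 × (-0.4) = -0.236 pp.
TFP growth = 6.5 − 5.381 = 1.119%.

1.12%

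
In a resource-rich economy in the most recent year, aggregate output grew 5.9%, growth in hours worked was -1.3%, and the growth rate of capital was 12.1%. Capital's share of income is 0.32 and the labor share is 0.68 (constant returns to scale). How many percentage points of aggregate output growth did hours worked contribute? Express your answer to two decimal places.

Labor's share = 1 − 0.32 = 0.68.
Contribution = share × growth = 0.68 × (-1.3) = -0.884 pp.

-0.88 pp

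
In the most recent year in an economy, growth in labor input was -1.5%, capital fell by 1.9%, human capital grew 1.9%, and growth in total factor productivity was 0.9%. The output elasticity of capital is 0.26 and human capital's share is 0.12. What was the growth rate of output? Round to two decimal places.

-0.30%

Labor's share = 1 − 0.26 − 0.12 = 0.62.
Capital: 0.26 × (-1.9) = -0.494 pp.
Human capital: 0.12 × 1.9 = 0.228 pp.
Labor input: 0.62 × (-1.5) = -0.93 pp.
Output growth = 0.9 + (-1.196) = -0.296%.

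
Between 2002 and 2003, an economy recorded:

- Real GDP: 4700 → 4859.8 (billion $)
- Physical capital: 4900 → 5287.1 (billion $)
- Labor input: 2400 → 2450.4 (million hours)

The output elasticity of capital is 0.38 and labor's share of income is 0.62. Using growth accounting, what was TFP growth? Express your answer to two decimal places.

Real GDP growth = (4859.8 − 4700) / 4700 = 3.4%.
Physical capital growth = (5287.1 − 4900) / 4900 = 7.9%.
Labor input growth = (2450.4 − 2400) / 2400 = 2.1%.
Labor's share = 1 − 0.38 = 0.62.
Physical capital: 0.38 × 7.9 = 3.002 pp.
Labor input: 0.62 × 2.1 = 1.302 pp.
TFP growth = 3.4 − 4.304 = -0.904%.

-0.90%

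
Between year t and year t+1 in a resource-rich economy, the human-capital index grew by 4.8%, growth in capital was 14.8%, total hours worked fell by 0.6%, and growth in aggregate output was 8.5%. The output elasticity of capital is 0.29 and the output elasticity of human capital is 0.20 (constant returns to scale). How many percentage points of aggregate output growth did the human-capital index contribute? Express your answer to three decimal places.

Contribution = share × growth = 0.2 × 4.8 = 0.96 pp.

0.960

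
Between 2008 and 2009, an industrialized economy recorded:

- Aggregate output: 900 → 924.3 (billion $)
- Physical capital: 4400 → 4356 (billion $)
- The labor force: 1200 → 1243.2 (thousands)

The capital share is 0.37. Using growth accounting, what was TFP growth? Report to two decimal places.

Aggregate output growth = (924.3 − 900) / 900 = 2.7%.
Physical capital growth = (4356 − 4400) / 4400 = -1%.
The labor force growth = (1243.2 − 1200) / 1200 = 3.6%.
Labor's share = 1 − 0.37 = 0.63.
Physical capital: 0.37 × (-1) = -0.37 pp.
The labor force: 0.63 × 3.6 = 2.268 pp.
TFP growth = 2.7 − 1.898 = 0.802%.

0.80%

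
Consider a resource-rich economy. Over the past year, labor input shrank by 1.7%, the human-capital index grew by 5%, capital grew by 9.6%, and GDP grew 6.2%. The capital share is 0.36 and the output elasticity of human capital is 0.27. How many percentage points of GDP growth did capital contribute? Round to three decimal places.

3.456 pp

Contribution = share × growth = 0.36 × 9.6 = 3.456 pp.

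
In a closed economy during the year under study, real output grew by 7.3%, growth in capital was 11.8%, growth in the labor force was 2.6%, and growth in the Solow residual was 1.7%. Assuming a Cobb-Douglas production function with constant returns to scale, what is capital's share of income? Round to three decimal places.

α = 0.326

gY = gA + α·gK + (1−α)·gL, so gY − gA − gL = α(gK − gL).
7.3 − 1.7 − 2.6 = α × (11.8 − 2.6).
3 = 9.2 α, so α = 0.32609.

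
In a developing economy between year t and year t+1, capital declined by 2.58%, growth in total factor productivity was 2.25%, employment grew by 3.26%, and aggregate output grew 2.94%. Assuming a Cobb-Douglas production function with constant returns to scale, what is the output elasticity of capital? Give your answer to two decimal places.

0.44

gY = gA + α·gK + (1−α)·gL, so gY − gA − gL = α(gK − gL).
2.94 − 2.25 − 3.26 = α × (-2.58 − 3.26).
-2.57 = -5.84 α, so α = 0.4401.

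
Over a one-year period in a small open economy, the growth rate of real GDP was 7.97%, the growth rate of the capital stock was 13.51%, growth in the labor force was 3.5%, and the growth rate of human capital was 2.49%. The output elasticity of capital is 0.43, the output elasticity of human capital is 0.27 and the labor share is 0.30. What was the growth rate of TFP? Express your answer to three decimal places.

TFP growth was 0.438%.

Labor's share = 1 − 0.43 − 0.27 = 0.3.
The capital stock: 0.43 × 13.51 = 5.8093 pp.
Human capital: 0.27 × 2.49 = 0.6723 pp.
The labor force: 0.3 × 3.5 = 1.05 pp.
TFP growth = 7.97 − 7.5316 = 0.4384%.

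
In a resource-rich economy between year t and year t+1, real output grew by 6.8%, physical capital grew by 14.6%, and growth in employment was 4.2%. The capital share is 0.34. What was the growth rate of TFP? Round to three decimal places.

Labor's share = 1 − 0.34 = 0.66.
Physical capital: 0.34 × 14.6 = 4.964 pp.
Employment: 0.66 × 4.2 = 2.772 pp.
TFP growth = 6.8 − 7.736 = -0.936%.

-0.936%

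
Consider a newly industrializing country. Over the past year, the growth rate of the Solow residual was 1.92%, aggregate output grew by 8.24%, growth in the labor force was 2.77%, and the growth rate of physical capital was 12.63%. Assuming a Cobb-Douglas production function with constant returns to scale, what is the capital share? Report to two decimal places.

gY = gA + α·gK + (1−α)·gL, so gY − gA − gL = α(gK − gL).
8.24 − 1.92 − 2.77 = α × (12.63 − 2.77).
3.55 = 9.86 α, so α = 0.36.

The capital share is 0.36.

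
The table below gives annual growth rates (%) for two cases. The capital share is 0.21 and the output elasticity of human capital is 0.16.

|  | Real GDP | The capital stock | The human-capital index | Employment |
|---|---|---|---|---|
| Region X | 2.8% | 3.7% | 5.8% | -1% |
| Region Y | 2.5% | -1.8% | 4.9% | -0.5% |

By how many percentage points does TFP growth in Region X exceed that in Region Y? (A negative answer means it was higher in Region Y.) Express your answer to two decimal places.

Labor's share = 1 − 0.21 − 0.16 = 0.63.
Region X: TFP = 2.8 − 0.777 − 0.928 + 0.63 = 1.725%.
Region Y: TFP = 2.5 + 0.378 − 0.784 + 0.315 = 2.409%.
Difference = 1.725 − (2.409) = -0.684 pp.

-0.68 percentage points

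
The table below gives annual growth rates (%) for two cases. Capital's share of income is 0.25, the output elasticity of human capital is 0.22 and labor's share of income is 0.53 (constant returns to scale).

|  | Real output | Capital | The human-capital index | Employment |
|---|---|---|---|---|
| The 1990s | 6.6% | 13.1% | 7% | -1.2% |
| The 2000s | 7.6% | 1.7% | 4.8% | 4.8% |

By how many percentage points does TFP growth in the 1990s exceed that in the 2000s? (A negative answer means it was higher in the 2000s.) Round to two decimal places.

Labor's share = 1 − 0.25 − 0.22 = 0.53.
The 1990s: TFP = 6.6 − 3.275 − 1.54 + 0.636 = 2.421%.
The 2000s: TFP = 7.6 − 0.425 − 1.056 − 2.544 = 3.575%.
Difference = 2.421 − (3.575) = -1.154 pp.

-1.15 percentage points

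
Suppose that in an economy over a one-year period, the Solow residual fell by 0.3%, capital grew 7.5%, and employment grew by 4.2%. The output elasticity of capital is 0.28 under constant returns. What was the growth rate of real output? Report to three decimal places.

Labor's share = 1 − 0.28 = 0.72.
Capital: 0.28 × 7.5 = 2.1 pp.
Employment: 0.72 × 4.2 = 3.024 pp.
Output growth = -0.3 + 5.124 = 4.824%.

Real output grew 4.824%.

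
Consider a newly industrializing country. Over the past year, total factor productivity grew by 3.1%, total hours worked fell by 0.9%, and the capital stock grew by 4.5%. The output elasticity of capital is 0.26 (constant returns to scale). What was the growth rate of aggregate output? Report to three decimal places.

Aggregate output growth was 3.604%.

Labor's share = 1 − 0.26 = 0.74.
The capital stock: 0.26 × 4.5 = 1.17 pp.
Total hours worked: 0.74 × (-0.9) = -0.666 pp.
Output growth = 3.1 + 0.504 = 3.604%.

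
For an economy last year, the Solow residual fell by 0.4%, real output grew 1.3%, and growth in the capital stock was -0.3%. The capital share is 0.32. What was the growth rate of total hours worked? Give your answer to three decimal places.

Labor's share = 1 − 0.32 = 0.68.
gY = gA + 0.32×(-0.3) + 0.68×g.
0.68×g = 1.3 + 0.4 + 0.096 = 1.796.
g = 1.796 / 0.68 = 2.64118%.

2.641%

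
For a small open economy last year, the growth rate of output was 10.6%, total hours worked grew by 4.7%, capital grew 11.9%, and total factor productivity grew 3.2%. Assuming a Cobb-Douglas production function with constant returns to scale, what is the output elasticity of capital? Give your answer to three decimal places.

0.375

gY = gA + α·gK + (1−α)·gL, so gY − gA − gL = α(gK − gL).
10.6 − 3.2 − 4.7 = α × (11.9 − 4.7).
2.7 = 7.2 α, so α = 0.375.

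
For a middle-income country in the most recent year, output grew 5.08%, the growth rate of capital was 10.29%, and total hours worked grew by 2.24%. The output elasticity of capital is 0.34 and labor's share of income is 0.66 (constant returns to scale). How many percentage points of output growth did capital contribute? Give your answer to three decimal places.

3.499 pp

Contribution = share × growth = 0.34 × 10.29 = 3.4986 pp.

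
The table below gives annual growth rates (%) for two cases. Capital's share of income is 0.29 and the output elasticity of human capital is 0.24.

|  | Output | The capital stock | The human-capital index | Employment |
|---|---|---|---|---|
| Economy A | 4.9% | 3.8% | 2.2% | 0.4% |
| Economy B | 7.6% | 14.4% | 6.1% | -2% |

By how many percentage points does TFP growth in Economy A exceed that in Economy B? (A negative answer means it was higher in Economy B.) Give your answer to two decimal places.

0.18 percentage points

Labor's share = 1 − 0.29 − 0.24 = 0.47.
Economy A: TFP = 4.9 − 1.102 − 0.528 − 0.188 = 3.082%.
Economy B: TFP = 7.6 − 4.176 − 1.464 + 0.94 = 2.9%.
Difference = 3.082 − (2.9) = 0.182 pp.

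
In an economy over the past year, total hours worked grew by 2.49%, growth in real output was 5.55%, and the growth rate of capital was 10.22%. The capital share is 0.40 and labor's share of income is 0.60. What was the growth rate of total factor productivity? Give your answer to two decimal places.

-0.03%

Labor's share = 1 − 0.4 = 0.6.
Capital: 0.4 × 10.22 = 4.088 pp.
Total hours worked: 0.6 × 2.49 = 1.494 pp.
TFP growth = 5.55 − 5.582 = -0.032%.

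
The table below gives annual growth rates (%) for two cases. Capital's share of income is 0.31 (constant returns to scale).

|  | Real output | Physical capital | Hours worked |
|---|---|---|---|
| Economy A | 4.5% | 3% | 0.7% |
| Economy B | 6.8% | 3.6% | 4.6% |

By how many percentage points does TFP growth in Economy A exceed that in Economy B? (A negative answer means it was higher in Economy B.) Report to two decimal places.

Labor's share = 1 − 0.31 = 0.69.
Economy A: TFP = 4.5 − 0.93 − 0.483 = 3.087%.
Economy B: TFP = 6.8 − 1.116 − 3.174 = 2.51%.
Difference = 3.087 − (2.51) = 0.577 pp.

0.58 percentage points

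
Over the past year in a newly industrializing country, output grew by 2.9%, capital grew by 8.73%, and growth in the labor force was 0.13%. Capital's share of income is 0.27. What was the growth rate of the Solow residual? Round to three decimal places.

Labor's share = 1 − 0.27 = 0.73.
Capital: 0.27 × 8.73 = 2.3571 pp.
The labor force: 0.73 × 0.13 = 0.0949 pp.
TFP growth = 2.9 − 2.452 = 0.448%.

0.448%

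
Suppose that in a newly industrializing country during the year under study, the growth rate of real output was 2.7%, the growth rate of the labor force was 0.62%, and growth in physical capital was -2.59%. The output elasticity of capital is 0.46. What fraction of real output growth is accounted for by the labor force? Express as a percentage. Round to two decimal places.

Labor's share = 1 − 0.46 = 0.54.
The labor force contributed 0.54 × 0.62 = 0.3348 pp.
Share of growth = 0.3348 / 2.7 × 100 = 12.4%.

The labor force accounted for 12.40% of growth.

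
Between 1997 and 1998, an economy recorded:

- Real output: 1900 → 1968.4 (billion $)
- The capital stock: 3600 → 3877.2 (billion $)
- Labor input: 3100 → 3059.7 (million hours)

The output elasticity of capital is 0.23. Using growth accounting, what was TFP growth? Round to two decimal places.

Real output growth = (1968.4 − 1900) / 1900 = 3.6%.
The capital stock growth = (3877.2 − 3600) / 3600 = 7.7%.
Labor input growth = (3059.7 − 3100) / 3100 = -1.3%.
Labor's share = 1 − 0.23 = 0.77.
The capital stock: 0.23 × 7.7 = 1.771 pp.
Labor input: 0.77 × (-1.3) = -1.001 pp.
TFP growth = 3.6 − 0.77 = 2.83%.

2.83%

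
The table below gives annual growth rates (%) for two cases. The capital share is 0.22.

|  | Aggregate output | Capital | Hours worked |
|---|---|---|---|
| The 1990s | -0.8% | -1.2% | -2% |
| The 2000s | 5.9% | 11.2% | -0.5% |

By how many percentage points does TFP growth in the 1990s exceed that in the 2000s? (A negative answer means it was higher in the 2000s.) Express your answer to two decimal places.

Labor's share = 1 − 0.22 = 0.78.
The 1990s: TFP = -0.8 + 0.264 + 1.56 = 1.024%.
The 2000s: TFP = 5.9 − 2.464 + 0.39 = 3.826%.
Difference = 1.024 − (3.826) = -2.802 pp.

-2.80 percentage points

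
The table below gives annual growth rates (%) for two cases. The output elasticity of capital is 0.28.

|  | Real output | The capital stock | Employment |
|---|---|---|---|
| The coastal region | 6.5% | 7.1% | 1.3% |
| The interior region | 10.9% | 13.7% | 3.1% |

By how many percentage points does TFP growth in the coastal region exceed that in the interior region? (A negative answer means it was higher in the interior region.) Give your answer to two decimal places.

Labor's share = 1 − 0.28 = 0.72.
The coastal region: TFP = 6.5 − 1.988 − 0.936 = 3.576%.
The interior region: TFP = 10.9 − 3.836 − 2.232 = 4.832%.
Difference = 3.576 − (4.832) = -1.256 pp.

-1.26 percentage points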